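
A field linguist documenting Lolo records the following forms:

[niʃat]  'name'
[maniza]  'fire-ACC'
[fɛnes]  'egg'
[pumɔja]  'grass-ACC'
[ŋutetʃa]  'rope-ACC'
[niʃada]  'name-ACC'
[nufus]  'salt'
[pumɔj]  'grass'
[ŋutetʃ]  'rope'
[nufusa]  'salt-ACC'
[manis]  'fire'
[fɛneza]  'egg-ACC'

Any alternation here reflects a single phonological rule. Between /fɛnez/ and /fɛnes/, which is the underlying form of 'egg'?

/fɛnez/

'egg' shows [z] ~ [s] at the end of the stem ([fɛneza] vs [fɛnes]).
The stem 'salt' ([nufusa], [nufus]) shows [s] unchanged in both environments, so [s] cannot be basic with [z] derived before the ACC suffix.
So /z/ is underlying, and a rule of word-final obstruent devoicing — voiced obstruents become voiceless word-finally — gives [s].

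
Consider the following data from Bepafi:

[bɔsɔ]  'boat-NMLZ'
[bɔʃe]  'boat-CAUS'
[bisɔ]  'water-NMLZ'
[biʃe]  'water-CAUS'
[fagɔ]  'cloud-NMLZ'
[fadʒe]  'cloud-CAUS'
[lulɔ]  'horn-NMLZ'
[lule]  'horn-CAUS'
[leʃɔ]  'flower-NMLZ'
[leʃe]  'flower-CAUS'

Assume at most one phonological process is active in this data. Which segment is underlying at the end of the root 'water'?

In [bisɔ] and [biʃe] the final segment of 'water' alternates: [s] ~ [ʃ].
The stem 'flower' ([leʃɔ], [leʃe]) shows [ʃ] unchanged in both environments, so [ʃ] cannot be basic with [s] derived before the NMLZ suffix.
Therefore /s/ is basic and [ʃ] is derived by palatalization before a front vowel (/g/ and /s/ become palato-alveolar [dʒ] and [ʃ] before a front vowel).

/s/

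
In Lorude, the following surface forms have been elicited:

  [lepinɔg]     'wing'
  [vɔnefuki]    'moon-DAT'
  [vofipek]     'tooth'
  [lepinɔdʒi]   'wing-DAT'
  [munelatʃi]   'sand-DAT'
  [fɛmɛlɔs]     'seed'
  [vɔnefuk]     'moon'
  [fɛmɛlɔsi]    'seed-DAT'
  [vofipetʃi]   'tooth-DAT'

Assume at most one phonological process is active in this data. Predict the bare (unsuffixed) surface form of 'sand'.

The root 'tooth' surfaces as [vofipek] and [vofipetʃi], with a stem-final [k] ~ [tʃ] alternation.
If /k/ were underlying and a rule turned it into [tʃ] before the DAT suffix, 'moon' would also alternate; but it has [k] in both [vɔnefuk] and [vɔnefuki].
Therefore /tʃ/ is basic and [k] is derived by depalatalization (palato-alveolar /tʃ/ and /dʒ/ become [k] and [g] when no front vowel follows).
The one attested form of 'sand', [munelatʃi], shows underlying /munelatʃ/. Applying the same rule when no front vowel follows gives [munelak].

[munelak]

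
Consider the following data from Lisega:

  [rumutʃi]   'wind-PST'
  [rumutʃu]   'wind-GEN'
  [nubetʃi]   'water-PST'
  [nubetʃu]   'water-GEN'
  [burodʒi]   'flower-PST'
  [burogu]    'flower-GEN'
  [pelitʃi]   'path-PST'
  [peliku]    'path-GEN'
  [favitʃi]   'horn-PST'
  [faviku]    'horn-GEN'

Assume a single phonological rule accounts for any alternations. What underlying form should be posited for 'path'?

The root 'path' surfaces as [pelitʃi] and [peliku], with a stem-final [tʃ] ~ [k] alternation.
If /tʃ/ were underlying and a rule turned it into [k] before the GEN suffix, 'water' would also alternate; but it has [tʃ] in both [nubetʃi] and [nubetʃu].
The alternation reflects palatalization before a front vowel: /k/ and /g/ become palato-alveolar [tʃ] and [dʒ] before a front vowel. /k/ is underlying.

/pelik/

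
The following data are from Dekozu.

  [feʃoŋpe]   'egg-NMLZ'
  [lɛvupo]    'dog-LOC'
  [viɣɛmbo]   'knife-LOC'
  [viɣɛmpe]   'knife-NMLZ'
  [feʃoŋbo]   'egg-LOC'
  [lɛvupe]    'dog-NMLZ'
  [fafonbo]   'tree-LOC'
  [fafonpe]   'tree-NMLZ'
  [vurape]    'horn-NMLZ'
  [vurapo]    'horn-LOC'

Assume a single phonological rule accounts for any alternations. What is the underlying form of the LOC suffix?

/-bo/

The LOC suffix surfaces as [-bo] and [-po], depending on the final segment of the stem.
The NMLZ suffix, which begins with [p], is invariant after every stem; so [p] is not altered by any rule here.
So the underlying form is /-bo/, and voiced stops become voiceless after a vowel.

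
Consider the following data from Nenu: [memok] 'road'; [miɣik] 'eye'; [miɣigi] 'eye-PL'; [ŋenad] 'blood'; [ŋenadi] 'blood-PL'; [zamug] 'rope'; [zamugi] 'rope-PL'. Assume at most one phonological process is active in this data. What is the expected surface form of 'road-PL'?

[memogi]

The stem for 'eye' ends in [k] in [miɣik] but [g] in [miɣigi].
Compare 'rope', with invariant [g] in [zamug] and [zamugi]: an analysis with underlying /g/ and a rule producing [k] in isolation would wrongly predict alternation here too.
The alternation reflects intervocalic voicing: voiceless stops become voiced between vowels. /k/ is underlying.
The one attested form of 'road', [memok], shows underlying /memok/. Applying the same rule between vowels gives [memogi].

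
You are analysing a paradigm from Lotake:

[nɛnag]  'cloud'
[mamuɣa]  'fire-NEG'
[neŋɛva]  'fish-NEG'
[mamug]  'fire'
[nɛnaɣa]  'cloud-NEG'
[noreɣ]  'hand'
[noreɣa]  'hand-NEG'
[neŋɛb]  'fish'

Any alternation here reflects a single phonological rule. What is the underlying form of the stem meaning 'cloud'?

'cloud' shows [g] ~ [ɣ] at the end of the stem ([nɛnag] vs [nɛnaɣa]).
But 'hand' keeps [ɣ] in both environments ([noreɣ], [noreɣa]), so there is no rule changing /ɣ/ to [g] in isolation.
The alternation reflects intervocalic spirantization: voiced stops become fricatives between vowels. /g/ is underlying.
Hence 'cloud' is /nɛnag/ underlyingly.

/nɛnag/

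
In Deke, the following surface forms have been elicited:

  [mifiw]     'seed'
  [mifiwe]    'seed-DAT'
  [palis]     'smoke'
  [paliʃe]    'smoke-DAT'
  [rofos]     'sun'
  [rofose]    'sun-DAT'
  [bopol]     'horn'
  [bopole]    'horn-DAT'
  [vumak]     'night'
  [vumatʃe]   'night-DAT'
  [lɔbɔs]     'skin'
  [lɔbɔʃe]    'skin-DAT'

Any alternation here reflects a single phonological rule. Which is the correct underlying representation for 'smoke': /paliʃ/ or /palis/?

The root 'smoke' surfaces as [palis] and [paliʃe], with a stem-final [s] ~ [ʃ] alternation.
If /s/ were underlying and a rule turned it into [ʃ] before the DAT suffix, 'sun' would also alternate; but it has [s] in both [rofos] and [rofose].
So /ʃ/ is underlying, and a rule of depalatalization — palato-alveolar /tʃ/ and /ʃ/ become [k] and [s] when no front vowel follows — gives [s].

/paliʃ/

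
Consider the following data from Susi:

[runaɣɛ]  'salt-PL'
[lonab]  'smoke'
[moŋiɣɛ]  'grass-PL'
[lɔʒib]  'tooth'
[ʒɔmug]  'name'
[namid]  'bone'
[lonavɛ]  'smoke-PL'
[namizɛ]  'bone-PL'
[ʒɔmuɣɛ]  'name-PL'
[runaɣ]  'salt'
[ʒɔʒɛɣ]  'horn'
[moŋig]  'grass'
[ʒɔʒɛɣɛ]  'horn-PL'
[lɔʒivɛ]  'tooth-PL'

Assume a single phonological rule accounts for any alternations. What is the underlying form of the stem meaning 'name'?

The root 'name' surfaces as [ʒɔmuɣɛ] and [ʒɔmug], with a stem-final [ɣ] ~ [g] alternation.
But 'horn' keeps [ɣ] in both environments ([ʒɔʒɛɣɛ], [ʒɔʒɛɣ]), so there is no rule changing /ɣ/ to [g] in isolation.
Therefore /g/ is basic and [ɣ] is derived by intervocalic spirantization (voiced stops become fricatives between vowels).
So 'name' = /ʒɔmug/.

/ʒɔmug/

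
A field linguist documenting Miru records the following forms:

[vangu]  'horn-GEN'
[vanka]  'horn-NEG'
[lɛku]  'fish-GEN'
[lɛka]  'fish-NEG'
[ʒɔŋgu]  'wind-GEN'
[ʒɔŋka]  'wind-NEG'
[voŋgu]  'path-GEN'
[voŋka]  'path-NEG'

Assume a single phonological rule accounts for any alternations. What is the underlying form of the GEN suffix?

/-gu/

The GEN suffix surfaces as [-gu] and [-ku], depending on the final segment of the stem.
The NEG suffix, which begins with [k], is invariant after every stem; so [k] is not altered by any rule here.
So the underlying form is /-gu/, and voiced stops become voiceless after a vowel.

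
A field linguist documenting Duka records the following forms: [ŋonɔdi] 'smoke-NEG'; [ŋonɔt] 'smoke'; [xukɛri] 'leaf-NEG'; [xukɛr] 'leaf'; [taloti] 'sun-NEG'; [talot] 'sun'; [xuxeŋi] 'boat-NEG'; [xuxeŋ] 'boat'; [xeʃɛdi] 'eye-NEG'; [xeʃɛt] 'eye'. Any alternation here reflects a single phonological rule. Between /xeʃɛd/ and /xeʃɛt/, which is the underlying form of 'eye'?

The stem for 'eye' ends in [d] in [xeʃɛdi] but [t] in [xeʃɛt].
Compare 'sun', with invariant [t] in [taloti] and [talot]: an analysis with underlying /t/ and a rule producing [d] before the NEG suffix would wrongly predict alternation here too.
The underlying segment must be /d/; voiced obstruents become voiceless word-finally, yielding [t] there.

/xeʃɛd/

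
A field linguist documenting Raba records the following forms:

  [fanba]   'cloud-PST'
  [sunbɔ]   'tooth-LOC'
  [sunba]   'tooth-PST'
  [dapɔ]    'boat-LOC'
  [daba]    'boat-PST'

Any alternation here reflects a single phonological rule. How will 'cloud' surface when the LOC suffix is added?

The LOC morpheme has two allomorphs, [-bɔ] and [-pɔ].
By contrast the PST suffix keeps its initial [b] throughout — that segment must be underlying.
The LOC suffix is therefore /-pɔ/ underlyingly, with post-nasal voicing: voiceless stops become voiced after a nasal.
After 'cloud', which ends in a nasal, the suffix surfaces as [-bɔ], giving [fanbɔ].

[fanbɔ]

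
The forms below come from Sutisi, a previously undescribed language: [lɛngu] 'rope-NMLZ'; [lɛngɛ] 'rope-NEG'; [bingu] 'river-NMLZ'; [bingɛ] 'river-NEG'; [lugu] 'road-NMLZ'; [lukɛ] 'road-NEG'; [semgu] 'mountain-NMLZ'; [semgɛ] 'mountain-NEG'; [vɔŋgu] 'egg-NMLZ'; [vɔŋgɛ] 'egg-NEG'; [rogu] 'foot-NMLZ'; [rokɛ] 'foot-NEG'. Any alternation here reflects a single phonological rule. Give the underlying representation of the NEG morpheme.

/-kɛ/

The NEG morpheme has two allomorphs, [-gɛ] and [-kɛ].
By contrast the NMLZ suffix keeps its initial [g] throughout — that segment must be underlying.
So the underlying form is /-kɛ/, and voiceless stops become voiced after a nasal.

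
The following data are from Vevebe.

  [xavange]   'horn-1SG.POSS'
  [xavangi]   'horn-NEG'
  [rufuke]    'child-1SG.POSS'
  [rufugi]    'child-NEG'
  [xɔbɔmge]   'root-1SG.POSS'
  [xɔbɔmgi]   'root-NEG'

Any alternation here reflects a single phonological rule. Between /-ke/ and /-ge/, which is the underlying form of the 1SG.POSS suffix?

The 1SG.POSS morpheme has two allomorphs, [-ge] and [-ke].
The NEG suffix, which begins with [g], is invariant after every stem; so [g] is not altered by any rule here.
The 1SG.POSS suffix is therefore /-ke/ underlyingly, with post-nasal voicing: voiceless stops become voiced after a nasal.

/-ke/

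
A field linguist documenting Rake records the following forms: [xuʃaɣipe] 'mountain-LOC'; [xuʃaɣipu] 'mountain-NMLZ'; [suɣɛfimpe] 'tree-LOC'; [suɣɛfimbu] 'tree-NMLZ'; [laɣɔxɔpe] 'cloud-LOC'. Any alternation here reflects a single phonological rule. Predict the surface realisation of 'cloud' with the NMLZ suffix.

The NMLZ morpheme has two allomorphs, [-bu] and [-pu].
The LOC suffix, which begins with [p], is invariant after every stem; so [p] is not altered by any rule here.
So the underlying form is /-bu/, and voiced stops become voiceless after a vowel.
After 'cloud', which ends in a vowel, the suffix surfaces as [-pu], giving [laɣɔxɔpu].

[laɣɔxɔpu]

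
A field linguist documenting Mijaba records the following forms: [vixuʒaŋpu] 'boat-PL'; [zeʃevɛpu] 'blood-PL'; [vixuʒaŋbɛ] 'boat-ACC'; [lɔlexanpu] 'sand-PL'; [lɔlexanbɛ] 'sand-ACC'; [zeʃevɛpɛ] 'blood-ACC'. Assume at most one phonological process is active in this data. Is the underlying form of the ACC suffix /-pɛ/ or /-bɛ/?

/-bɛ/

The ACC suffix surfaces as [-bɛ] and [-pɛ], depending on the final segment of the stem.
By contrast the PL suffix keeps its initial [p] throughout — that segment must be underlying.
So the underlying form is /-bɛ/, and voiced stops become voiceless after a vowel.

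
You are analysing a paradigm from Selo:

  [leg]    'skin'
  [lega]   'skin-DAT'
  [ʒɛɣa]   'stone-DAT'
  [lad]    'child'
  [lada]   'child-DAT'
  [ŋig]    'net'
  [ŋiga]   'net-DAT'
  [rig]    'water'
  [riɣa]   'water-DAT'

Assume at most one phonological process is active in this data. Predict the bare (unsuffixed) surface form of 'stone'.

In [rig] and [riɣa] the final segment of 'water' alternates: [g] ~ [ɣ].
The stem 'skin' ([leg], [lega]) shows [g] unchanged in both environments, so [g] cannot be basic with [ɣ] derived before the DAT suffix.
So /ɣ/ is underlying, and a rule of word-final hardening — voiced fricatives become stops word-finally — gives [g].
From [ʒɛɣa] the stem 'stone' is /ʒɛɣ/; word-finally this yields [ʒɛg].

[ʒɛg]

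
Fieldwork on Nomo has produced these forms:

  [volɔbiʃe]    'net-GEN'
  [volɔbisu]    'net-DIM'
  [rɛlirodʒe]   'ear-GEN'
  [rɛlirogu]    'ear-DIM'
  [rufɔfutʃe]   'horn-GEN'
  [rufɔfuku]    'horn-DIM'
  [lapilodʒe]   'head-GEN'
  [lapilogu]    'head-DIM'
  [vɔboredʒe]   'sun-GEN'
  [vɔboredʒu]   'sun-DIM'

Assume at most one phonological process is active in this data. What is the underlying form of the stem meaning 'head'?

In [lapilodʒe] and [lapilogu] the final segment of 'head' alternates: [dʒ] ~ [g].
If /dʒ/ were underlying and a rule turned it into [g] before the DIM suffix, 'sun' would also alternate; but it has [dʒ] in both [vɔboredʒe] and [vɔboredʒu].
So /g/ is underlying, and a rule of palatalization before a front vowel — /k/, /g/ and /s/ become palato-alveolar [tʃ], [dʒ] and [ʃ] before a front vowel — gives [dʒ].

/lapilog/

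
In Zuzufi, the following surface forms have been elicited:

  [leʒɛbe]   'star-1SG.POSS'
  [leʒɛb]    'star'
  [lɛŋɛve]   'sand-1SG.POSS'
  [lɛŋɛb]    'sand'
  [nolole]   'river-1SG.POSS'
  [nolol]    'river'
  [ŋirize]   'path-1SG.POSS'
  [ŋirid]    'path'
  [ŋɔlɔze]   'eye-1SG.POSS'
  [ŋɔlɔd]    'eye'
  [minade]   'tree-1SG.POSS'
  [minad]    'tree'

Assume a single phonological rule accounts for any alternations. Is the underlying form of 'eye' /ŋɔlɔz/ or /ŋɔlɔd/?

'eye' shows [z] ~ [d] at the end of the stem ([ŋɔlɔze] vs [ŋɔlɔd]).
But 'tree' keeps [d] in both environments ([minade], [minad]), so there is no rule changing /d/ to [z] before the 1SG.POSS suffix.
The alternation reflects word-final hardening: voiced fricatives become stops word-finally. /z/ is underlying.

/ŋɔlɔz/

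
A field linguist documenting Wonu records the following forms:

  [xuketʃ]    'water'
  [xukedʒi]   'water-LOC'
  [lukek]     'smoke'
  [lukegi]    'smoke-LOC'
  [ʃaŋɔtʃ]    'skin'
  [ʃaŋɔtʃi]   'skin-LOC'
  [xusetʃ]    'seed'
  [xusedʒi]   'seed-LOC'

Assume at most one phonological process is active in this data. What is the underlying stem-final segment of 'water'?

The root 'water' surfaces as [xuketʃ] and [xukedʒi], with a stem-final [tʃ] ~ [dʒ] alternation.
The stem 'skin' ([ʃaŋɔtʃ], [ʃaŋɔtʃi]) shows [tʃ] unchanged in both environments, so [tʃ] cannot be basic with [dʒ] derived before the LOC suffix.
The alternation reflects word-final obstruent devoicing: voiced obstruents become voiceless word-finally. /dʒ/ is underlying.

/dʒ/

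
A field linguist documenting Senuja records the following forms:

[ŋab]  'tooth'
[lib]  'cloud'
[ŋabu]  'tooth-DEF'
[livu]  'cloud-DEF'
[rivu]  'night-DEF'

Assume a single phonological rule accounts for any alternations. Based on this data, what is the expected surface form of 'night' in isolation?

[rib]

The root 'cloud' surfaces as [lib] and [livu], with a stem-final [b] ~ [v] alternation.
Compare 'tooth', with invariant [b] in [ŋab] and [ŋabu]: an analysis with underlying /b/ and a rule producing [v] before the DEF suffix would wrongly predict alternation here too.
The alternation reflects word-final hardening: voiced fricatives become stops word-finally. /v/ is underlying.
From [rivu] the stem 'night' is /riv/; word-finally this yields [rib].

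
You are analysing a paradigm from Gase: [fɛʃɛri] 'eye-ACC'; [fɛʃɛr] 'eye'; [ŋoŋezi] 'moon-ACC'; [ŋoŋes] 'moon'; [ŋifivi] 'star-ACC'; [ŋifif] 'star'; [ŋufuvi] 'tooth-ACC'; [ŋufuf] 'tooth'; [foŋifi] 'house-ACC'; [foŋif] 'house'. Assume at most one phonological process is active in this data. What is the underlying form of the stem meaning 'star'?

In [ŋifivi] and [ŋifif] the final segment of 'star' alternates: [v] ~ [f].
If /f/ were underlying and a rule turned it into [v] before the ACC suffix, 'house' would also alternate; but it has [f] in both [foŋifi] and [foŋif].
The alternation reflects word-final obstruent devoicing: voiced obstruents become voiceless word-finally. /v/ is underlying.

/ŋifiv/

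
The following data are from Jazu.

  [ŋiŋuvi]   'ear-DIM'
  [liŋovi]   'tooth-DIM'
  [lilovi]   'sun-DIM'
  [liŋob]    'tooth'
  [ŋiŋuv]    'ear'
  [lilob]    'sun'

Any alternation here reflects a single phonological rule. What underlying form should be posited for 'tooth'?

The root 'tooth' surfaces as [liŋovi] and [liŋob], with a stem-final [v] ~ [b] alternation.
Compare 'ear', with invariant [v] in [ŋiŋuvi] and [ŋiŋuv]: an analysis with underlying /v/ and a rule producing [b] in isolation would wrongly predict alternation here too.
The underlying segment must be /b/; voiced stops become fricatives between vowels, yielding [v] there.
So 'tooth' = /liŋob/.

/liŋob/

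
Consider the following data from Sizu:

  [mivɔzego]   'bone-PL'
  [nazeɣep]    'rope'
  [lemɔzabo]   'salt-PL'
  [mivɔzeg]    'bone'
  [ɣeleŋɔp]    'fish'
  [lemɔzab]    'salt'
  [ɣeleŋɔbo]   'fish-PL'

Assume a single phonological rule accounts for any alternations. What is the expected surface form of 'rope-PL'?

[nazeɣebo]

'fish' shows [b] ~ [p] at the end of the stem ([ɣeleŋɔbo] vs [ɣeleŋɔp]).
But 'salt' keeps [b] in both environments ([lemɔzabo], [lemɔzab]), so there is no rule changing /b/ to [p] in isolation.
The alternation reflects intervocalic voicing: voiceless stops become voiced between vowels. /p/ is underlying.
The one attested form of 'rope', [nazeɣep], shows underlying /nazeɣep/. Applying the same rule between vowels gives [nazeɣebo].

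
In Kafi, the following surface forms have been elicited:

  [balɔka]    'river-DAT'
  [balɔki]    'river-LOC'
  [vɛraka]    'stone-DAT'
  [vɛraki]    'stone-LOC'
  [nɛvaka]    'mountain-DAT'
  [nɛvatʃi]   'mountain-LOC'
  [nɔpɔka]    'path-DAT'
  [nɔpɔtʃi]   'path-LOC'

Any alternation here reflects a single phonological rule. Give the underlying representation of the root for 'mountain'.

'mountain' shows [k] ~ [tʃ] at the end of the stem ([nɛvaka] vs [nɛvatʃi]).
Compare 'river', with invariant [k] in [balɔka] and [balɔki]: an analysis with underlying /k/ and a rule producing [tʃ] before the LOC suffix would wrongly predict alternation here too.
The alternation reflects depalatalization: palato-alveolar /tʃ/ becomes [k] when no front vowel follows. /tʃ/ is underlying.

/nɛvatʃ/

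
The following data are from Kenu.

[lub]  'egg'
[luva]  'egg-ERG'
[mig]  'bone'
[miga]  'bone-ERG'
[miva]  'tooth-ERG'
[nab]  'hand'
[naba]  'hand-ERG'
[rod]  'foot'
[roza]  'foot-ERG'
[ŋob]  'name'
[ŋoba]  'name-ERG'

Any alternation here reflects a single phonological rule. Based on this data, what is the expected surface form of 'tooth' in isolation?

The root 'egg' surfaces as [lub] and [luva], with a stem-final [b] ~ [v] alternation.
Compare 'name', with invariant [b] in [ŋob] and [ŋoba]: an analysis with underlying /b/ and a rule producing [v] before the ERG suffix would wrongly predict alternation here too.
The alternation reflects word-final hardening: voiced fricatives become stops word-finally. /v/ is underlying.
The one attested form of 'tooth', [miva], shows underlying /miv/. Applying the same rule word-finally gives [mib].

[mib]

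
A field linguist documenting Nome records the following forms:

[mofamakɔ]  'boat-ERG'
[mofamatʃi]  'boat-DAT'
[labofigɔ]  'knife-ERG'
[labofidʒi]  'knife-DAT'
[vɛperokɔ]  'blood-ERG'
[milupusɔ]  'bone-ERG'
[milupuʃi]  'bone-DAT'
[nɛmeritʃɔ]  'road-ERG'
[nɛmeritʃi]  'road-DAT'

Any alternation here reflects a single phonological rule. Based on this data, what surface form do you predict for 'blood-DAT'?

[vɛperotʃi]

'boat' shows [k] ~ [tʃ] at the end of the stem ([mofamakɔ] vs [mofamatʃi]).
Compare 'road', with invariant [tʃ] in [nɛmeritʃɔ] and [nɛmeritʃi]: an analysis with underlying /tʃ/ and a rule producing [k] before the ERG suffix would wrongly predict alternation here too.
Therefore /k/ is basic and [tʃ] is derived by palatalization before a front vowel (/k/, /g/ and /s/ become palato-alveolar [tʃ], [dʒ] and [ʃ] before a front vowel).
From [vɛperokɔ] the stem 'blood' is /vɛperok/; before a front vowel this yields [vɛperotʃi].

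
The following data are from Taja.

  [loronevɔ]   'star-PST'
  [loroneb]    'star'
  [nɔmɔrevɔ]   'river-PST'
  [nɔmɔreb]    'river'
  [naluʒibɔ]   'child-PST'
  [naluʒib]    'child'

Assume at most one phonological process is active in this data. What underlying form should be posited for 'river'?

/nɔmɔrev/

The root 'river' surfaces as [nɔmɔrevɔ] and [nɔmɔreb], with a stem-final [v] ~ [b] alternation.
Compare 'child', with invariant [b] in [naluʒibɔ] and [naluʒib]: an analysis with underlying /b/ and a rule producing [v] before the PST suffix would wrongly predict alternation here too.
The alternation reflects word-final hardening: voiced fricatives become stops word-finally. /v/ is underlying.
So 'river' = /nɔmɔrev/.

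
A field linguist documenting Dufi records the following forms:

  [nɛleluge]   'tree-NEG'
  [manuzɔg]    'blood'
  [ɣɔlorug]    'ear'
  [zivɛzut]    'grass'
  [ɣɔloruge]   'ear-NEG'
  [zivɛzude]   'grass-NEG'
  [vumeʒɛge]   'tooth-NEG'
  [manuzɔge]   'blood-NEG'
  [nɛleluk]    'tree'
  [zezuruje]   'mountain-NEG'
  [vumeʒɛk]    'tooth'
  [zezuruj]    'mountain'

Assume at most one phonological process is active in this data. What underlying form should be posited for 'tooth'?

/vumeʒɛk/

In [vumeʒɛge] and [vumeʒɛk] the final segment of 'tooth' alternates: [g] ~ [k].
The stem 'ear' ([ɣɔloruge], [ɣɔlorug]) shows [g] unchanged in both environments, so [g] cannot be basic with [k] derived in isolation.
The alternation reflects intervocalic voicing: voiceless stops become voiced between vowels. /k/ is underlying.
The underlying form of 'tooth' is therefore /vumeʒɛk/.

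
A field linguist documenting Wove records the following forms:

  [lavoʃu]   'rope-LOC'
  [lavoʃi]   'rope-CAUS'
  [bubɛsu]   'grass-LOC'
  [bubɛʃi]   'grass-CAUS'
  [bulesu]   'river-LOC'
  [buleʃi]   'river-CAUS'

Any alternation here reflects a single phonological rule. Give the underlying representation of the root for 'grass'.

/bubɛs/

The root 'grass' surfaces as [bubɛsu] and [bubɛʃi], with a stem-final [s] ~ [ʃ] alternation.
Compare 'rope', with invariant [ʃ] in [lavoʃu] and [lavoʃi]: an analysis with underlying /ʃ/ and a rule producing [s] before the LOC suffix would wrongly predict alternation here too.
Therefore /s/ is basic and [ʃ] is derived by palatalization before a front vowel (/s/ becomes palato-alveolar [ʃ] before a front vowel).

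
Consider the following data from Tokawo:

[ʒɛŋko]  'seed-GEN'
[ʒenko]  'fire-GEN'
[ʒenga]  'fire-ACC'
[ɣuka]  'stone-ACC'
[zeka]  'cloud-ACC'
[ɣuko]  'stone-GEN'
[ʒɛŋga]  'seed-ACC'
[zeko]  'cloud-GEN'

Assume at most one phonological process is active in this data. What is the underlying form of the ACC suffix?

The ACC morpheme has two allomorphs, [-ga] and [-ka].
By contrast the GEN suffix keeps its initial [k] throughout — that segment must be underlying.
The ACC suffix is therefore /-ga/ underlyingly, with post-vocalic devoicing: voiced stops become voiceless after a vowel.

/-ga/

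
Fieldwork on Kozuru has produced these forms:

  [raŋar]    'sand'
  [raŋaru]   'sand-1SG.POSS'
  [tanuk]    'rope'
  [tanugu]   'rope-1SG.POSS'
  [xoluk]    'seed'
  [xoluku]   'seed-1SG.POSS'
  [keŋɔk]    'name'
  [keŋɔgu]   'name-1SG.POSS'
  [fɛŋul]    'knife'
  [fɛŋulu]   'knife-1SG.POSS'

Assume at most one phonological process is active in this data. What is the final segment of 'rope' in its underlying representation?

In [tanuk] and [tanugu] the final segment of 'rope' alternates: [k] ~ [g].
If /k/ were underlying and a rule turned it into [g] before the 1SG.POSS suffix, 'seed' would also alternate; but it has [k] in both [xoluk] and [xoluku].
So /g/ is underlying, and a rule of word-final obstruent devoicing — voiced obstruents become voiceless word-finally — gives [k].

/g/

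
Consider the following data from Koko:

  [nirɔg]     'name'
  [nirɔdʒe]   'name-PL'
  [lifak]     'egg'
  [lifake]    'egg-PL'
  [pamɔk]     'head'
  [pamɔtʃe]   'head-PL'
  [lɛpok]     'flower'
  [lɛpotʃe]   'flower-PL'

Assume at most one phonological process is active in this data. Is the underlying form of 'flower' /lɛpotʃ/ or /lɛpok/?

The stem for 'flower' ends in [k] in [lɛpok] but [tʃ] in [lɛpotʃe].
If /k/ were underlying and a rule turned it into [tʃ] before the PL suffix, 'egg' would also alternate; but it has [k] in both [lifak] and [lifake].
Therefore /tʃ/ is basic and [k] is derived by depalatalization (palato-alveolar /tʃ/ and /dʒ/ become [k] and [g] when no front vowel follows).

/lɛpotʃ/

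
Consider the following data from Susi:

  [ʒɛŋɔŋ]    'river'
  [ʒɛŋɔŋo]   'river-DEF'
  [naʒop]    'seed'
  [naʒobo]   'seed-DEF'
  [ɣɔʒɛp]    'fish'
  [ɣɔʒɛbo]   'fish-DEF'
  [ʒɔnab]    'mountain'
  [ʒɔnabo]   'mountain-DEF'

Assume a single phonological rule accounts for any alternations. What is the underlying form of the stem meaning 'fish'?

The root 'fish' surfaces as [ɣɔʒɛp] and [ɣɔʒɛbo], with a stem-final [p] ~ [b] alternation.
If /b/ were underlying and a rule turned it into [p] in isolation, 'mountain' would also alternate; but it has [b] in both [ʒɔnab] and [ʒɔnabo].
So /p/ is underlying, and a rule of intervocalic voicing — voiceless stops become voiced between vowels — gives [b].

/ɣɔʒɛp/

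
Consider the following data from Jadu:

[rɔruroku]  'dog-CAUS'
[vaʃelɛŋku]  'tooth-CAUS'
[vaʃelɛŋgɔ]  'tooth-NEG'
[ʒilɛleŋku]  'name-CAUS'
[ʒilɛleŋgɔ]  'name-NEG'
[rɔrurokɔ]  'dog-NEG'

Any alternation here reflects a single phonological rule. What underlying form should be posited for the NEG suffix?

The NEG suffix surfaces as [-gɔ] and [-kɔ], depending on the final segment of the stem.
The CAUS suffix, which begins with [k], is invariant after every stem; so [k] is not altered by any rule here.
So the underlying form is /-gɔ/, and voiced stops become voiceless after a vowel.

/-gɔ/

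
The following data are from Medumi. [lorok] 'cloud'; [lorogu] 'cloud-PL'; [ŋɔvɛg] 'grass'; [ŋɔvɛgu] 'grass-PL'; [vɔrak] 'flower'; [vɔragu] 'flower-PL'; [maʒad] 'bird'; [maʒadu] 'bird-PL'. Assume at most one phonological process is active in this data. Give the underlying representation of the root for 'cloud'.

The stem for 'cloud' ends in [k] in [lorok] but [g] in [lorogu].
The stem 'grass' ([ŋɔvɛg], [ŋɔvɛgu]) shows [g] unchanged in both environments, so [g] cannot be basic with [k] derived in isolation.
Therefore /k/ is basic and [g] is derived by intervocalic voicing (voiceless stops become voiced between vowels).

/lorok/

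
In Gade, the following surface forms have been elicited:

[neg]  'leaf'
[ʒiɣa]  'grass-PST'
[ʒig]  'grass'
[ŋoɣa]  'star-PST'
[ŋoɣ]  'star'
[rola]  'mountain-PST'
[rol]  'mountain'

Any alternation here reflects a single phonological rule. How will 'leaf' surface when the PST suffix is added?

[neɣa]

'grass' shows [ɣ] ~ [g] at the end of the stem ([ʒiɣa] vs [ʒig]).
If /ɣ/ were underlying and a rule turned it into [g] in isolation, 'star' would also alternate; but it has [ɣ] in both [ŋoɣa] and [ŋoɣ].
The underlying segment must be /g/; voiced stops become fricatives between vowels, yielding [ɣ] there.
From [neg] the stem 'leaf' is /neg/; between vowels this yields [neɣa].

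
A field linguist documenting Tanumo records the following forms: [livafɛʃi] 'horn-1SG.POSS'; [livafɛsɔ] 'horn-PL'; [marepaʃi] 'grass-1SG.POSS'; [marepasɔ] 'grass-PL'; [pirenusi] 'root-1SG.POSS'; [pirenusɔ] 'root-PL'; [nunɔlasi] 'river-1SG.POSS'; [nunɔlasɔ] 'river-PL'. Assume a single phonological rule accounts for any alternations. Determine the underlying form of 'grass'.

The root 'grass' surfaces as [marepaʃi] and [marepasɔ], with a stem-final [ʃ] ~ [s] alternation.
The stem 'root' ([pirenusi], [pirenusɔ]) shows [s] unchanged in both environments, so [s] cannot be basic with [ʃ] derived before the 1SG.POSS suffix.
The alternation reflects depalatalization: palato-alveolar /ʃ/ becomes [s] when no front vowel follows. /ʃ/ is underlying.
So 'grass' = /marepaʃ/.

/marepaʃ/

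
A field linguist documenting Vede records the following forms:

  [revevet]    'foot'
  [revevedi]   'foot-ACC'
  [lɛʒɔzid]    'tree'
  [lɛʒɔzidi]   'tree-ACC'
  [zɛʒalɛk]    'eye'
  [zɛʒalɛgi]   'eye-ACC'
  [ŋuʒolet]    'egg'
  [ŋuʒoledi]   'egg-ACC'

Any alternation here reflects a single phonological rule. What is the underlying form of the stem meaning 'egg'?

/ŋuʒolet/

In [ŋuʒolet] and [ŋuʒoledi] the final segment of 'egg' alternates: [t] ~ [d].
But 'tree' keeps [d] in both environments ([lɛʒɔzid], [lɛʒɔzidi]), so there is no rule changing /d/ to [t] in isolation.
Therefore /t/ is basic and [d] is derived by intervocalic voicing (voiceless stops become voiced between vowels).
The underlying form of 'egg' is therefore /ŋuʒolet/.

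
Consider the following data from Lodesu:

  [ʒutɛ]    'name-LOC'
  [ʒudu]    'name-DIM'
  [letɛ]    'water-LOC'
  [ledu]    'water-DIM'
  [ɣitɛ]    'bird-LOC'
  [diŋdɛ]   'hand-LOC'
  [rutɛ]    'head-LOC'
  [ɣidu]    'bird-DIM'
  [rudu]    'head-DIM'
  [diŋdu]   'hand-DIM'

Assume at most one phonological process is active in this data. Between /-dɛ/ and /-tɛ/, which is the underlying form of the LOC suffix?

The LOC suffix surfaces as [-dɛ] and [-tɛ], depending on the final segment of the stem.
The DIM suffix, which begins with [d], is invariant after every stem; so [d] is not altered by any rule here.
The LOC suffix is therefore /-tɛ/ underlyingly, with post-nasal voicing: voiceless stops become voiced after a nasal.

/-tɛ/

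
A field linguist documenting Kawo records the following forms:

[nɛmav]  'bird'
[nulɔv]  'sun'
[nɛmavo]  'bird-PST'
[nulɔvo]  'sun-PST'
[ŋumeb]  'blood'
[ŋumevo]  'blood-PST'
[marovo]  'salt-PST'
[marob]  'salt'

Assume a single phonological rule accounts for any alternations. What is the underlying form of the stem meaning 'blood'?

/ŋumeb/

The stem for 'blood' ends in [v] in [ŋumevo] but [b] in [ŋumeb].
But 'sun' keeps [v] in both environments ([nulɔvo], [nulɔv]), so there is no rule changing /v/ to [b] in isolation.
The alternation reflects intervocalic spirantization: voiced stops become fricatives between vowels. /b/ is underlying.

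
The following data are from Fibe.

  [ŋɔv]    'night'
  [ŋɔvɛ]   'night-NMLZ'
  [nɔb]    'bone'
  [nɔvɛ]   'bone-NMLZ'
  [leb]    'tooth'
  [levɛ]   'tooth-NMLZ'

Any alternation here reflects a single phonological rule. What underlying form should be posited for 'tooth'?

/leb/

'tooth' shows [b] ~ [v] at the end of the stem ([leb] vs [levɛ]).
The stem 'night' ([ŋɔv], [ŋɔvɛ]) shows [v] unchanged in both environments, so [v] cannot be basic with [b] derived in isolation.
The underlying segment must be /b/; voiced stops become fricatives between vowels, yielding [v] there.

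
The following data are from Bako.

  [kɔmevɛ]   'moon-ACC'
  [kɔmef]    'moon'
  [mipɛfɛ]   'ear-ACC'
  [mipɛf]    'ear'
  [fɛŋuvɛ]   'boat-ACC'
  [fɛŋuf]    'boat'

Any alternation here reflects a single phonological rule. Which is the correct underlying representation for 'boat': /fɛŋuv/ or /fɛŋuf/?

/fɛŋuv/

The stem for 'boat' ends in [v] in [fɛŋuvɛ] but [f] in [fɛŋuf].
But 'ear' keeps [f] in both environments ([mipɛfɛ], [mipɛf]), so there is no rule changing /f/ to [v] before the ACC suffix.
So /v/ is underlying, and a rule of word-final obstruent devoicing — voiced obstruents become voiceless word-finally — gives [f].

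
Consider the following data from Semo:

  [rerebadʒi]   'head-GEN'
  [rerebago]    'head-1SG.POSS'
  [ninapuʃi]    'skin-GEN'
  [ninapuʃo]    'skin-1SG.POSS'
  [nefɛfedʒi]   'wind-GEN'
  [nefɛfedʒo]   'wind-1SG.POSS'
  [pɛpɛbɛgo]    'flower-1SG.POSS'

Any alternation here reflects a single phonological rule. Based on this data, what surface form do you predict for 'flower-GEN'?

[pɛpɛbɛdʒi]

In [rerebadʒi] and [rerebago] the final segment of 'head' alternates: [dʒ] ~ [g].
The stem 'wind' ([nefɛfedʒi], [nefɛfedʒo]) shows [dʒ] unchanged in both environments, so [dʒ] cannot be basic with [g] derived before the 1SG.POSS suffix.
The alternation reflects palatalization before a front vowel: /g/ becomes palato-alveolar [dʒ] before a front vowel. /g/ is underlying.
From [pɛpɛbɛgo] the stem 'flower' is /pɛpɛbɛg/; before a front vowel this yields [pɛpɛbɛdʒi].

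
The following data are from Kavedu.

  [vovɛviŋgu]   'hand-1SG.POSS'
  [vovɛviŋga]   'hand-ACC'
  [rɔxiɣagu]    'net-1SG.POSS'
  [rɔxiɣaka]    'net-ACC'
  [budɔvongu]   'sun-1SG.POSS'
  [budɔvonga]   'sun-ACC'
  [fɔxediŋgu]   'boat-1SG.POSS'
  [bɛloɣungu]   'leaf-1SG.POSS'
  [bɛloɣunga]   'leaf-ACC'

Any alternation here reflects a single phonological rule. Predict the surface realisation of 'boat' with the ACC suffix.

[fɔxediŋga]

The ACC suffix surfaces as [-ga] and [-ka], depending on the final segment of the stem.
The 1SG.POSS suffix, which begins with [g], is invariant after every stem; so [g] is not altered by any rule here.
So the underlying form is /-ka/, and voiceless stops become voiced after a nasal.
After 'boat', which ends in a nasal, the suffix surfaces as [-ga], giving [fɔxediŋga].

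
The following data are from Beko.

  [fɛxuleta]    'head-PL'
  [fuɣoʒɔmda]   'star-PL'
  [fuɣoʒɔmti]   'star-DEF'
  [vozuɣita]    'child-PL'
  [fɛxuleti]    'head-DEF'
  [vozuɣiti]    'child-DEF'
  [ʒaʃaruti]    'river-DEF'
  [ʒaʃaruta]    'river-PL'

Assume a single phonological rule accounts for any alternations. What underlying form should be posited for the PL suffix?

The PL suffix surfaces as [-da] and [-ta], depending on the final segment of the stem.
The DEF suffix, which begins with [t], is invariant after every stem; so [t] is not altered by any rule here.
So the underlying form is /-da/, and voiced stops become voiceless after a vowel.

/-da/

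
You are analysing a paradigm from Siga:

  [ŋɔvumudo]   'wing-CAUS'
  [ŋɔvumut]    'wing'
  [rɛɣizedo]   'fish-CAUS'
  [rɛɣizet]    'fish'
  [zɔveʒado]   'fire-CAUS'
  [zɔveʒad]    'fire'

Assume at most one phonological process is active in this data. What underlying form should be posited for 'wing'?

/ŋɔvumut/

The root 'wing' surfaces as [ŋɔvumudo] and [ŋɔvumut], with a stem-final [d] ~ [t] alternation.
The stem 'fire' ([zɔveʒado], [zɔveʒad]) shows [d] unchanged in both environments, so [d] cannot be basic with [t] derived in isolation.
Therefore /t/ is basic and [d] is derived by intervocalic voicing (voiceless stops become voiced between vowels).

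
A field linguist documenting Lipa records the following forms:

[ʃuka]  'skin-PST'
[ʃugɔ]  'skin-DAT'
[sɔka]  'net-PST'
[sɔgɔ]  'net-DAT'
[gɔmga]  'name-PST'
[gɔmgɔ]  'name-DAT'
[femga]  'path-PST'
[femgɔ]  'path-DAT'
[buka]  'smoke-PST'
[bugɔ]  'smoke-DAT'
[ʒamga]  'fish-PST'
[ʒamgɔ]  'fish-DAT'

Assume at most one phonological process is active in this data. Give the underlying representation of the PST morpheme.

The PST morpheme has two allomorphs, [-ga] and [-ka].
The DAT suffix, which begins with [g], is invariant after every stem; so [g] is not altered by any rule here.
The PST suffix is therefore /-ka/ underlyingly, with post-nasal voicing: voiceless stops become voiced after a nasal.

/-ka/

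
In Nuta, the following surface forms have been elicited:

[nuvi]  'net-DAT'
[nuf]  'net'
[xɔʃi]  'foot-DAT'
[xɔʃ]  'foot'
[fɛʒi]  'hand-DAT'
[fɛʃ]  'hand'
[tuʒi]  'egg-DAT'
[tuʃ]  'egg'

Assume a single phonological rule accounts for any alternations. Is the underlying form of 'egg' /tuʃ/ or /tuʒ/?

'egg' shows [ʒ] ~ [ʃ] at the end of the stem ([tuʒi] vs [tuʃ]).
If /ʃ/ were underlying and a rule turned it into [ʒ] before the DAT suffix, 'foot' would also alternate; but it has [ʃ] in both [xɔʃi] and [xɔʃ].
The underlying segment must be /ʒ/; voiced obstruents become voiceless word-finally, yielding [ʃ] there.

/tuʒ/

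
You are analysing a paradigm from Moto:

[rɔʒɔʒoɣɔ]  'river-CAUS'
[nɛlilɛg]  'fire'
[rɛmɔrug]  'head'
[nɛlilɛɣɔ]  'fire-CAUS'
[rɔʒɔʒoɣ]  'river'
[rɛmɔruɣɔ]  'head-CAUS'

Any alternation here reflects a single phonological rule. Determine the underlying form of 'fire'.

The root 'fire' surfaces as [nɛlilɛg] and [nɛlilɛɣɔ], with a stem-final [g] ~ [ɣ] alternation.
But 'river' keeps [ɣ] in both environments ([rɔʒɔʒoɣ], [rɔʒɔʒoɣɔ]), so there is no rule changing /ɣ/ to [g] in isolation.
The underlying segment must be /g/; voiced stops become fricatives between vowels, yielding [ɣ] there.
Hence 'fire' is /nɛlilɛg/ underlyingly.

/nɛlilɛg/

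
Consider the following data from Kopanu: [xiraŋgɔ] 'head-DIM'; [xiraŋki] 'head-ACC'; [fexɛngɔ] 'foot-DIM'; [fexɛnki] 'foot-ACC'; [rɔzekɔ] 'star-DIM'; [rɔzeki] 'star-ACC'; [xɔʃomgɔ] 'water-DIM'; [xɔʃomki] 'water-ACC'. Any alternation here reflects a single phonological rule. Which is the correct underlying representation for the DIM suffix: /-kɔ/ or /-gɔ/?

/-gɔ/

The DIM morpheme has two allomorphs, [-gɔ] and [-kɔ].
By contrast the ACC suffix keeps its initial [k] throughout — that segment must be underlying.
The DIM suffix is therefore /-gɔ/ underlyingly, with post-vocalic devoicing: voiced stops become voiceless after a vowel.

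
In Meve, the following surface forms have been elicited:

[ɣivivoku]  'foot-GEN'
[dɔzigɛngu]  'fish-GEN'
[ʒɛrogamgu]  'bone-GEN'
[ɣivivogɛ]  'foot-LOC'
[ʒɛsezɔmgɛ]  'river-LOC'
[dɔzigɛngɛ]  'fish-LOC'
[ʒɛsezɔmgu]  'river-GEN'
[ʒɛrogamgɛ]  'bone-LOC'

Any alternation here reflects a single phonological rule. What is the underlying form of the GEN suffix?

The GEN morpheme has two allomorphs, [-gu] and [-ku].
By contrast the LOC suffix keeps its initial [g] throughout — that segment must be underlying.
The GEN suffix is therefore /-ku/ underlyingly, with post-nasal voicing: voiceless stops become voiced after a nasal.

/-ku/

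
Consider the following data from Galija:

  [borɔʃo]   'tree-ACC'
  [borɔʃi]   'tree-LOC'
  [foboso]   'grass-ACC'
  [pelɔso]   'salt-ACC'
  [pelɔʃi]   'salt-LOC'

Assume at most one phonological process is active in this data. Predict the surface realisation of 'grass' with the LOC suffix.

[foboʃi]

'salt' shows [s] ~ [ʃ] at the end of the stem ([pelɔso] vs [pelɔʃi]).
The stem 'tree' ([borɔʃo], [borɔʃi]) shows [ʃ] unchanged in both environments, so [ʃ] cannot be basic with [s] derived before the ACC suffix.
The alternation reflects palatalization before a front vowel: /s/ becomes palato-alveolar [ʃ] before a front vowel. /s/ is underlying.
From [foboso] the stem 'grass' is /fobos/; before a front vowel this yields [foboʃi].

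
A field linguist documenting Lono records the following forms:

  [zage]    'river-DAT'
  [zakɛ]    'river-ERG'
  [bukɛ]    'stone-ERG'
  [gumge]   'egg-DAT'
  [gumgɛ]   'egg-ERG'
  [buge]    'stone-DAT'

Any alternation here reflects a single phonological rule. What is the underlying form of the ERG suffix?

The ERG suffix surfaces as [-gɛ] and [-kɛ], depending on the final segment of the stem.
By contrast the DAT suffix keeps its initial [g] throughout — that segment must be underlying.
The ERG suffix is therefore /-kɛ/ underlyingly, with post-nasal voicing: voiceless stops become voiced after a nasal.

/-kɛ/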